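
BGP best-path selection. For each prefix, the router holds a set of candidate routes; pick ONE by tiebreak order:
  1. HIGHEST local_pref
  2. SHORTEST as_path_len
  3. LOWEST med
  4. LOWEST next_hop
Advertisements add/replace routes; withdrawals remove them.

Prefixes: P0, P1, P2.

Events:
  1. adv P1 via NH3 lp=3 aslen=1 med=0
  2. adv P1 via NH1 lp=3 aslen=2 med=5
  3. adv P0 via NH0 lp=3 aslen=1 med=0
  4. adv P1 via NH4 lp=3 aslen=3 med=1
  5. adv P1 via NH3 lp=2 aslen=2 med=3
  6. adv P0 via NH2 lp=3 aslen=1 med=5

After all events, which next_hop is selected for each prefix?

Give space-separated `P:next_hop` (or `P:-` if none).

Op 1: best P0=- P1=NH3 P2=-
Op 2: best P0=- P1=NH3 P2=-
Op 3: best P0=NH0 P1=NH3 P2=-
Op 4: best P0=NH0 P1=NH3 P2=-
Op 5: best P0=NH0 P1=NH1 P2=-
Op 6: best P0=NH0 P1=NH1 P2=-

Answer: P0:NH0 P1:NH1 P2:-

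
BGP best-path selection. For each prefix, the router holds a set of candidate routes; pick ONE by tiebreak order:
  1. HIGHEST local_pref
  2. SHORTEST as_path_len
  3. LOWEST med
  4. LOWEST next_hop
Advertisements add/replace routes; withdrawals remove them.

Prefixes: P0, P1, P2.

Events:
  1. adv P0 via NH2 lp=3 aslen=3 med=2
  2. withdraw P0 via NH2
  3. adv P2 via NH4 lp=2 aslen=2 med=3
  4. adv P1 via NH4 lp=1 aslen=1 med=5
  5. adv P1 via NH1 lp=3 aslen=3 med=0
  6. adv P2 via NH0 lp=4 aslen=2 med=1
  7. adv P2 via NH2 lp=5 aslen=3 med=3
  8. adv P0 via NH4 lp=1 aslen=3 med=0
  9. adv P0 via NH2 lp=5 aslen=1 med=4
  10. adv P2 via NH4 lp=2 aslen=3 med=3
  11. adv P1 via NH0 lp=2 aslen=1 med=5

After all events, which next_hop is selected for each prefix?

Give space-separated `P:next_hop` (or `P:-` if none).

Op 1: best P0=NH2 P1=- P2=-
Op 2: best P0=- P1=- P2=-
Op 3: best P0=- P1=- P2=NH4
Op 4: best P0=- P1=NH4 P2=NH4
Op 5: best P0=- P1=NH1 P2=NH4
Op 6: best P0=- P1=NH1 P2=NH0
Op 7: best P0=- P1=NH1 P2=NH2
Op 8: best P0=NH4 P1=NH1 P2=NH2
Op 9: best P0=NH2 P1=NH1 P2=NH2
Op 10: best P0=NH2 P1=NH1 P2=NH2
Op 11: best P0=NH2 P1=NH1 P2=NH2

Answer: P0:NH2 P1:NH1 P2:NH2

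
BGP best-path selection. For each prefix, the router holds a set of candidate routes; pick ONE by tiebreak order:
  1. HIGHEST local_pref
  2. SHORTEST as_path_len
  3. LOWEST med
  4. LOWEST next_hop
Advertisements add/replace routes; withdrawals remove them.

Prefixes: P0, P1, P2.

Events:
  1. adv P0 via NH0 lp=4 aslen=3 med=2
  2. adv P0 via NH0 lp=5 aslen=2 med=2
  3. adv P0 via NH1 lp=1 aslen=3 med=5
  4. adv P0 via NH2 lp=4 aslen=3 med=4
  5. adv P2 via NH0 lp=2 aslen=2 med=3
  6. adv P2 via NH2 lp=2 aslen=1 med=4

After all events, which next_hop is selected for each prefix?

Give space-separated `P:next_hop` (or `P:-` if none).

Op 1: best P0=NH0 P1=- P2=-
Op 2: best P0=NH0 P1=- P2=-
Op 3: best P0=NH0 P1=- P2=-
Op 4: best P0=NH0 P1=- P2=-
Op 5: best P0=NH0 P1=- P2=NH0
Op 6: best P0=NH0 P1=- P2=NH2

Answer: P0:NH0 P1:- P2:NH2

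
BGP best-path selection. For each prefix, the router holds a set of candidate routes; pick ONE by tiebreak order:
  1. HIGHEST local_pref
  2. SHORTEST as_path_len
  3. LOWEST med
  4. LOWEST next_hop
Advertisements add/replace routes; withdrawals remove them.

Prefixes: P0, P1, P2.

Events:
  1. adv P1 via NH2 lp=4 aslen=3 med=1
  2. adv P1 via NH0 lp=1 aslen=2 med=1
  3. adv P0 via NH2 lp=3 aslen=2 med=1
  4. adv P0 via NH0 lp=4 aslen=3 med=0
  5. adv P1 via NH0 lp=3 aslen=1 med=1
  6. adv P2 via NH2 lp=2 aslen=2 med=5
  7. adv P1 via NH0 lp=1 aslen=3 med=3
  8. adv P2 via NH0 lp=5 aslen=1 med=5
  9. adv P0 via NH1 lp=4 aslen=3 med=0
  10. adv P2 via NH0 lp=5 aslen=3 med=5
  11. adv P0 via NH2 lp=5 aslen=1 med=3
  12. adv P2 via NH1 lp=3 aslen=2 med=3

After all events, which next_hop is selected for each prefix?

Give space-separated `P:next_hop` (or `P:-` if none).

Answer: P0:NH2 P1:NH2 P2:NH0

Derivation:
Op 1: best P0=- P1=NH2 P2=-
Op 2: best P0=- P1=NH2 P2=-
Op 3: best P0=NH2 P1=NH2 P2=-
Op 4: best P0=NH0 P1=NH2 P2=-
Op 5: best P0=NH0 P1=NH2 P2=-
Op 6: best P0=NH0 P1=NH2 P2=NH2
Op 7: best P0=NH0 P1=NH2 P2=NH2
Op 8: best P0=NH0 P1=NH2 P2=NH0
Op 9: best P0=NH0 P1=NH2 P2=NH0
Op 10: best P0=NH0 P1=NH2 P2=NH0
Op 11: best P0=NH2 P1=NH2 P2=NH0
Op 12: best P0=NH2 P1=NH2 P2=NH0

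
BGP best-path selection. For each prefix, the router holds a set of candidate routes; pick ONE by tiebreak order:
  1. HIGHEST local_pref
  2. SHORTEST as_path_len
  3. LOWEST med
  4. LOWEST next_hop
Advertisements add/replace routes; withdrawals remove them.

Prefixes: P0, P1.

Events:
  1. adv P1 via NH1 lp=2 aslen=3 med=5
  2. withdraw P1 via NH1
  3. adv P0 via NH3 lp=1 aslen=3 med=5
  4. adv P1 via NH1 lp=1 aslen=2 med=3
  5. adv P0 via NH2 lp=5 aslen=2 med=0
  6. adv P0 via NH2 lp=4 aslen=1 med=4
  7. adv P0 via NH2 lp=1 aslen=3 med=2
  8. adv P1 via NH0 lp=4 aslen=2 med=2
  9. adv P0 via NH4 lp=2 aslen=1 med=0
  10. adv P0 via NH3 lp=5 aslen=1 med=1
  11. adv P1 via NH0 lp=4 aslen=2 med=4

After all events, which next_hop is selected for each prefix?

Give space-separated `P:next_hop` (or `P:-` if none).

Answer: P0:NH3 P1:NH0

Derivation:
Op 1: best P0=- P1=NH1
Op 2: best P0=- P1=-
Op 3: best P0=NH3 P1=-
Op 4: best P0=NH3 P1=NH1
Op 5: best P0=NH2 P1=NH1
Op 6: best P0=NH2 P1=NH1
Op 7: best P0=NH2 P1=NH1
Op 8: best P0=NH2 P1=NH0
Op 9: best P0=NH4 P1=NH0
Op 10: best P0=NH3 P1=NH0
Op 11: best P0=NH3 P1=NH0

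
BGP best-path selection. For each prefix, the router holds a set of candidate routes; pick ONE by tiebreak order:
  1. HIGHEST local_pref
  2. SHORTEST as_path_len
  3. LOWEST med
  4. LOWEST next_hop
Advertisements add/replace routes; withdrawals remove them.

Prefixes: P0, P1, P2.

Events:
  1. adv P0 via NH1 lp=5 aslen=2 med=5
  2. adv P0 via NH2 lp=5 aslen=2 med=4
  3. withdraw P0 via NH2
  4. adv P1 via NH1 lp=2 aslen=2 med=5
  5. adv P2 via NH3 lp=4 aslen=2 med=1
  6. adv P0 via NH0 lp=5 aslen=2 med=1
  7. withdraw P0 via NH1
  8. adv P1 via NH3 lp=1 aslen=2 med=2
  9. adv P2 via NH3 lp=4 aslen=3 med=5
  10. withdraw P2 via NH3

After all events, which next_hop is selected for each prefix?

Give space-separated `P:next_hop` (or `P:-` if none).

Op 1: best P0=NH1 P1=- P2=-
Op 2: best P0=NH2 P1=- P2=-
Op 3: best P0=NH1 P1=- P2=-
Op 4: best P0=NH1 P1=NH1 P2=-
Op 5: best P0=NH1 P1=NH1 P2=NH3
Op 6: best P0=NH0 P1=NH1 P2=NH3
Op 7: best P0=NH0 P1=NH1 P2=NH3
Op 8: best P0=NH0 P1=NH1 P2=NH3
Op 9: best P0=NH0 P1=NH1 P2=NH3
Op 10: best P0=NH0 P1=NH1 P2=-

Answer: P0:NH0 P1:NH1 P2:-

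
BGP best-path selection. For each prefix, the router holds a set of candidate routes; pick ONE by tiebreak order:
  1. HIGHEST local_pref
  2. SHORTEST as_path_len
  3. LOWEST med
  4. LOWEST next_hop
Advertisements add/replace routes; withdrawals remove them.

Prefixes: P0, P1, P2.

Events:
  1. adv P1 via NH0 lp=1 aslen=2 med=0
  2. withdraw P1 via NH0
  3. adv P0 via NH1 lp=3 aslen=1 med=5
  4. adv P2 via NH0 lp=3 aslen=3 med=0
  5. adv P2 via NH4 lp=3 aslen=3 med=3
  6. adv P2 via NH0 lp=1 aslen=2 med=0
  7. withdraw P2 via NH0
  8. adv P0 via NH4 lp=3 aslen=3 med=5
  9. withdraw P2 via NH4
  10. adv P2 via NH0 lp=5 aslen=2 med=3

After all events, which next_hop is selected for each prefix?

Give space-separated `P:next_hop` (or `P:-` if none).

Op 1: best P0=- P1=NH0 P2=-
Op 2: best P0=- P1=- P2=-
Op 3: best P0=NH1 P1=- P2=-
Op 4: best P0=NH1 P1=- P2=NH0
Op 5: best P0=NH1 P1=- P2=NH0
Op 6: best P0=NH1 P1=- P2=NH4
Op 7: best P0=NH1 P1=- P2=NH4
Op 8: best P0=NH1 P1=- P2=NH4
Op 9: best P0=NH1 P1=- P2=-
Op 10: best P0=NH1 P1=- P2=NH0

Answer: P0:NH1 P1:- P2:NH0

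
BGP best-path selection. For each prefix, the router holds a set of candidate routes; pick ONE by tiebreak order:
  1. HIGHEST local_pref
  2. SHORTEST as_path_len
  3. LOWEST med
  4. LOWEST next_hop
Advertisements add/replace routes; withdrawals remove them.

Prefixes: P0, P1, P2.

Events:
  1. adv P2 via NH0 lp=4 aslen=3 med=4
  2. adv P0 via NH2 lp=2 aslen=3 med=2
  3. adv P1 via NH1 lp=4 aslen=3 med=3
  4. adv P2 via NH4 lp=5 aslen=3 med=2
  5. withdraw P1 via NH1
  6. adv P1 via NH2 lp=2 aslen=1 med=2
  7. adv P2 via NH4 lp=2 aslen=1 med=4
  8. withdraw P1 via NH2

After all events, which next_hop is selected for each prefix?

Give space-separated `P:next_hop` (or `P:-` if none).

Answer: P0:NH2 P1:- P2:NH0

Derivation:
Op 1: best P0=- P1=- P2=NH0
Op 2: best P0=NH2 P1=- P2=NH0
Op 3: best P0=NH2 P1=NH1 P2=NH0
Op 4: best P0=NH2 P1=NH1 P2=NH4
Op 5: best P0=NH2 P1=- P2=NH4
Op 6: best P0=NH2 P1=NH2 P2=NH4
Op 7: best P0=NH2 P1=NH2 P2=NH0
Op 8: best P0=NH2 P1=- P2=NH0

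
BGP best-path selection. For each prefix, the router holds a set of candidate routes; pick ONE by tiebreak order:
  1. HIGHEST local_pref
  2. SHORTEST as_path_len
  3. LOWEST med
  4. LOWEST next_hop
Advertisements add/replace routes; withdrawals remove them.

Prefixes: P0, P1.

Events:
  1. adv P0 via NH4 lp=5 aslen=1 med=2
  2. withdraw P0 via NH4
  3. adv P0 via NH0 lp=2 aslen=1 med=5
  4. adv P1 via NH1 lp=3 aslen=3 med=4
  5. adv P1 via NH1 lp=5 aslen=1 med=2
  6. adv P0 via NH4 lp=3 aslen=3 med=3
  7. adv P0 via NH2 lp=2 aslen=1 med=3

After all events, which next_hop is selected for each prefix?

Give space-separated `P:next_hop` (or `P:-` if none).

Answer: P0:NH4 P1:NH1

Derivation:
Op 1: best P0=NH4 P1=-
Op 2: best P0=- P1=-
Op 3: best P0=NH0 P1=-
Op 4: best P0=NH0 P1=NH1
Op 5: best P0=NH0 P1=NH1
Op 6: best P0=NH4 P1=NH1
Op 7: best P0=NH4 P1=NH1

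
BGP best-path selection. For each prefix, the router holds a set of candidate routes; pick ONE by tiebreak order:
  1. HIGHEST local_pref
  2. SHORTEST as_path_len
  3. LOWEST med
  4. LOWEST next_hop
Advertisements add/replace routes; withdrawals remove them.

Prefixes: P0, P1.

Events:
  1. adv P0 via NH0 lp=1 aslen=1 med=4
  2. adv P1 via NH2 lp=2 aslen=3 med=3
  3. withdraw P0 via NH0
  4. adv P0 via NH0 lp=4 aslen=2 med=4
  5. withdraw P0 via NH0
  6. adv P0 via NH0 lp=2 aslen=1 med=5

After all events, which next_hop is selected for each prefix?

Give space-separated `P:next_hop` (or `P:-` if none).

Answer: P0:NH0 P1:NH2

Derivation:
Op 1: best P0=NH0 P1=-
Op 2: best P0=NH0 P1=NH2
Op 3: best P0=- P1=NH2
Op 4: best P0=NH0 P1=NH2
Op 5: best P0=- P1=NH2
Op 6: best P0=NH0 P1=NH2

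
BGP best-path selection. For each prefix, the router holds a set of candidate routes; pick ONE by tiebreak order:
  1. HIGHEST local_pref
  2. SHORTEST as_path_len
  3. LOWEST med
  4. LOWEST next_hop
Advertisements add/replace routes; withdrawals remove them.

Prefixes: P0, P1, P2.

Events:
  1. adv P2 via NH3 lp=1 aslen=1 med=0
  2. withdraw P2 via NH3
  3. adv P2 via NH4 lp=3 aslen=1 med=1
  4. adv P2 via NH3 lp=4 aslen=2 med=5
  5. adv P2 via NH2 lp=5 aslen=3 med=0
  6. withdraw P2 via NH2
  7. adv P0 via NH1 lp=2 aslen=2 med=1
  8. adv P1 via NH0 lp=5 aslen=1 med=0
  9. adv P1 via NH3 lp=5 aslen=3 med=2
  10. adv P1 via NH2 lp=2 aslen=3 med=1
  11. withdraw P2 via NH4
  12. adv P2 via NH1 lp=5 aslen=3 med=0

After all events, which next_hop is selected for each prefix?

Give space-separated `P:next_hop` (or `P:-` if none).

Op 1: best P0=- P1=- P2=NH3
Op 2: best P0=- P1=- P2=-
Op 3: best P0=- P1=- P2=NH4
Op 4: best P0=- P1=- P2=NH3
Op 5: best P0=- P1=- P2=NH2
Op 6: best P0=- P1=- P2=NH3
Op 7: best P0=NH1 P1=- P2=NH3
Op 8: best P0=NH1 P1=NH0 P2=NH3
Op 9: best P0=NH1 P1=NH0 P2=NH3
Op 10: best P0=NH1 P1=NH0 P2=NH3
Op 11: best P0=NH1 P1=NH0 P2=NH3
Op 12: best P0=NH1 P1=NH0 P2=NH1

Answer: P0:NH1 P1:NH0 P2:NH1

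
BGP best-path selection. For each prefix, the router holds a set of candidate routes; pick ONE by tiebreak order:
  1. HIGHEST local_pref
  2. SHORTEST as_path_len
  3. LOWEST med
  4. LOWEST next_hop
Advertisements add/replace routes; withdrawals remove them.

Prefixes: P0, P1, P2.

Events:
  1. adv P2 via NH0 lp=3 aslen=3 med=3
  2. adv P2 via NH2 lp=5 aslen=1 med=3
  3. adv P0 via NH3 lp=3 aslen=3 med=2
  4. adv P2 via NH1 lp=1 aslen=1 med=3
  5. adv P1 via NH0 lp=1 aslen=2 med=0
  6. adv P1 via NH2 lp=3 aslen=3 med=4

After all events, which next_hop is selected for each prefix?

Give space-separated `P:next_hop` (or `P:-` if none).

Op 1: best P0=- P1=- P2=NH0
Op 2: best P0=- P1=- P2=NH2
Op 3: best P0=NH3 P1=- P2=NH2
Op 4: best P0=NH3 P1=- P2=NH2
Op 5: best P0=NH3 P1=NH0 P2=NH2
Op 6: best P0=NH3 P1=NH2 P2=NH2

Answer: P0:NH3 P1:NH2 P2:NH2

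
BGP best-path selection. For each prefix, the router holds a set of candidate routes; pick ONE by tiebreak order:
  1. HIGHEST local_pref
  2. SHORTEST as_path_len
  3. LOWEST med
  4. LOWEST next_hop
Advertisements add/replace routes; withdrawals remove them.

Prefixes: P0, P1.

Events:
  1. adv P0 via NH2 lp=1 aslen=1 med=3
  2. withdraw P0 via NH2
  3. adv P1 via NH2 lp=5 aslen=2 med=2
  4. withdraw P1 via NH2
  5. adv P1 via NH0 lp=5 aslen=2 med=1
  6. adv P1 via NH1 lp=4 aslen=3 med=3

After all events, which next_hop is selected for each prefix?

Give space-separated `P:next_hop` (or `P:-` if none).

Answer: P0:- P1:NH0

Derivation:
Op 1: best P0=NH2 P1=-
Op 2: best P0=- P1=-
Op 3: best P0=- P1=NH2
Op 4: best P0=- P1=-
Op 5: best P0=- P1=NH0
Op 6: best P0=- P1=NH0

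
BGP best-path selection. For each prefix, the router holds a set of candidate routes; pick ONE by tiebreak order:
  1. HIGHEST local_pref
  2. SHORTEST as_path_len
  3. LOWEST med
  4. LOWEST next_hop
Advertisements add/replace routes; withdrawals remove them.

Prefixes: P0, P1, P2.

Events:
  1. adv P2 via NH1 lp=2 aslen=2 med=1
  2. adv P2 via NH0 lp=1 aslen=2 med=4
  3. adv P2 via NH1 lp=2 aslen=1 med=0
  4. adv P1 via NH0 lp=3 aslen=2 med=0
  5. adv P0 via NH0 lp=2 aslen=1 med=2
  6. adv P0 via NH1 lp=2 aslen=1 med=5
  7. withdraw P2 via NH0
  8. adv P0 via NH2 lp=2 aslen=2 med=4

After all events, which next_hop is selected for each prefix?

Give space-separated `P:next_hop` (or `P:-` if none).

Op 1: best P0=- P1=- P2=NH1
Op 2: best P0=- P1=- P2=NH1
Op 3: best P0=- P1=- P2=NH1
Op 4: best P0=- P1=NH0 P2=NH1
Op 5: best P0=NH0 P1=NH0 P2=NH1
Op 6: best P0=NH0 P1=NH0 P2=NH1
Op 7: best P0=NH0 P1=NH0 P2=NH1
Op 8: best P0=NH0 P1=NH0 P2=NH1

Answer: P0:NH0 P1:NH0 P2:NH1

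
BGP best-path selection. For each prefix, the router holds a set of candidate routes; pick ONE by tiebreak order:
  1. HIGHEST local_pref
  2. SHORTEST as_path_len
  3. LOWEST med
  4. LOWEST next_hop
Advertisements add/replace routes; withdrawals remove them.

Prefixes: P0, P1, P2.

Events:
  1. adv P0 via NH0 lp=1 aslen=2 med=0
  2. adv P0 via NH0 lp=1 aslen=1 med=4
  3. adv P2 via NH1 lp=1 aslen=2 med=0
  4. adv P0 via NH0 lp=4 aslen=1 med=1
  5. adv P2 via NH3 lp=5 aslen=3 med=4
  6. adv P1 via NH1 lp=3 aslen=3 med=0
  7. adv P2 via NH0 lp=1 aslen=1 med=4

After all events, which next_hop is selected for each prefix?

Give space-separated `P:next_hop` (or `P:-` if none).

Op 1: best P0=NH0 P1=- P2=-
Op 2: best P0=NH0 P1=- P2=-
Op 3: best P0=NH0 P1=- P2=NH1
Op 4: best P0=NH0 P1=- P2=NH1
Op 5: best P0=NH0 P1=- P2=NH3
Op 6: best P0=NH0 P1=NH1 P2=NH3
Op 7: best P0=NH0 P1=NH1 P2=NH3

Answer: P0:NH0 P1:NH1 P2:NH3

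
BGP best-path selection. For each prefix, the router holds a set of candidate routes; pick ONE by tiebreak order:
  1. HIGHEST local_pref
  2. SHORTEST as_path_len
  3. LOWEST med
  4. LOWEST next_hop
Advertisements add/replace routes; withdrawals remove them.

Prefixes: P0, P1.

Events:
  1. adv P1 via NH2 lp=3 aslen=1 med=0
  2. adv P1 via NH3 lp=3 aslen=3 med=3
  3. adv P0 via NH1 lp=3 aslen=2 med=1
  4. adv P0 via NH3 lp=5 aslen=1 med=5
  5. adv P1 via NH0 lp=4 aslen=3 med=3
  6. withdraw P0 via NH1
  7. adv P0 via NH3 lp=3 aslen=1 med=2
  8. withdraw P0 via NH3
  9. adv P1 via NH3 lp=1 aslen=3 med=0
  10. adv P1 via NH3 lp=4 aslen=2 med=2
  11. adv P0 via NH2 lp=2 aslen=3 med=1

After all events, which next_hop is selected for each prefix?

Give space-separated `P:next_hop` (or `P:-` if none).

Answer: P0:NH2 P1:NH3

Derivation:
Op 1: best P0=- P1=NH2
Op 2: best P0=- P1=NH2
Op 3: best P0=NH1 P1=NH2
Op 4: best P0=NH3 P1=NH2
Op 5: best P0=NH3 P1=NH0
Op 6: best P0=NH3 P1=NH0
Op 7: best P0=NH3 P1=NH0
Op 8: best P0=- P1=NH0
Op 9: best P0=- P1=NH0
Op 10: best P0=- P1=NH3
Op 11: best P0=NH2 P1=NH3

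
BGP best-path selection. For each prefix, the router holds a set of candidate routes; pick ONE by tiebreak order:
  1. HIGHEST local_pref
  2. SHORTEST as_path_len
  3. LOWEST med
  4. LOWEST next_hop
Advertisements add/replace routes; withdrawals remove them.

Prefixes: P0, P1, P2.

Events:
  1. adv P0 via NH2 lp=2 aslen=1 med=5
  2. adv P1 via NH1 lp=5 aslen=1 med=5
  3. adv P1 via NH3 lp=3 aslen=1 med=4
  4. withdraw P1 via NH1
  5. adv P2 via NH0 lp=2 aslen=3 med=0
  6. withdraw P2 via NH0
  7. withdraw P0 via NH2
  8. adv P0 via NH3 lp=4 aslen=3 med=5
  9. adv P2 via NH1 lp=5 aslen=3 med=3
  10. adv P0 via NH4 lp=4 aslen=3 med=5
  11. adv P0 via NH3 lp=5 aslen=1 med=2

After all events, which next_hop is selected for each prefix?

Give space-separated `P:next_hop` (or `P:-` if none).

Answer: P0:NH3 P1:NH3 P2:NH1

Derivation:
Op 1: best P0=NH2 P1=- P2=-
Op 2: best P0=NH2 P1=NH1 P2=-
Op 3: best P0=NH2 P1=NH1 P2=-
Op 4: best P0=NH2 P1=NH3 P2=-
Op 5: best P0=NH2 P1=NH3 P2=NH0
Op 6: best P0=NH2 P1=NH3 P2=-
Op 7: best P0=- P1=NH3 P2=-
Op 8: best P0=NH3 P1=NH3 P2=-
Op 9: best P0=NH3 P1=NH3 P2=NH1
Op 10: best P0=NH3 P1=NH3 P2=NH1
Op 11: best P0=NH3 P1=NH3 P2=NH1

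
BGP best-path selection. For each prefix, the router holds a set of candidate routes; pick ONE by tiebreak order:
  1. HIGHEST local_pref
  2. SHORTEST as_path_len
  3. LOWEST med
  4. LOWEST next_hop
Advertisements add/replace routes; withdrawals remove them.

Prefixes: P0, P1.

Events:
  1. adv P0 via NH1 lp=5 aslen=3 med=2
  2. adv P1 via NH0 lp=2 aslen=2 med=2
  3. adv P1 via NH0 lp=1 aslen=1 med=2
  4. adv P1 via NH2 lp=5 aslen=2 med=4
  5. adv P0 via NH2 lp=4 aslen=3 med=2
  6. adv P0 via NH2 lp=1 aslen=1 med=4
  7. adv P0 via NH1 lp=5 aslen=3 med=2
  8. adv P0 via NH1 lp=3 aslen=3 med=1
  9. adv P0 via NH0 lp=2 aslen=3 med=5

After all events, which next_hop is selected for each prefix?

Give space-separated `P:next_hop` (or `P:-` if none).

Answer: P0:NH1 P1:NH2

Derivation:
Op 1: best P0=NH1 P1=-
Op 2: best P0=NH1 P1=NH0
Op 3: best P0=NH1 P1=NH0
Op 4: best P0=NH1 P1=NH2
Op 5: best P0=NH1 P1=NH2
Op 6: best P0=NH1 P1=NH2
Op 7: best P0=NH1 P1=NH2
Op 8: best P0=NH1 P1=NH2
Op 9: best P0=NH1 P1=NH2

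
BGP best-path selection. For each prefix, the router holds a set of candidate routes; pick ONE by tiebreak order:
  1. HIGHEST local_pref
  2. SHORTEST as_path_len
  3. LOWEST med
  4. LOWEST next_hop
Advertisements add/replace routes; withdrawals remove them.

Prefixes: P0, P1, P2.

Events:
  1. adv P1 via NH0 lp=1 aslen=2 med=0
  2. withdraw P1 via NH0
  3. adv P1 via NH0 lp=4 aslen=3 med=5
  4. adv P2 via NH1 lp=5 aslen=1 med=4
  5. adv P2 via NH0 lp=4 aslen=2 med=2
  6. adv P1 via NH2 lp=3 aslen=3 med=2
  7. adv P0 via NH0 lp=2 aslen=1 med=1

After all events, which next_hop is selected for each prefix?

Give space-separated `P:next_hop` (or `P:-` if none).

Answer: P0:NH0 P1:NH0 P2:NH1

Derivation:
Op 1: best P0=- P1=NH0 P2=-
Op 2: best P0=- P1=- P2=-
Op 3: best P0=- P1=NH0 P2=-
Op 4: best P0=- P1=NH0 P2=NH1
Op 5: best P0=- P1=NH0 P2=NH1
Op 6: best P0=- P1=NH0 P2=NH1
Op 7: best P0=NH0 P1=NH0 P2=NH1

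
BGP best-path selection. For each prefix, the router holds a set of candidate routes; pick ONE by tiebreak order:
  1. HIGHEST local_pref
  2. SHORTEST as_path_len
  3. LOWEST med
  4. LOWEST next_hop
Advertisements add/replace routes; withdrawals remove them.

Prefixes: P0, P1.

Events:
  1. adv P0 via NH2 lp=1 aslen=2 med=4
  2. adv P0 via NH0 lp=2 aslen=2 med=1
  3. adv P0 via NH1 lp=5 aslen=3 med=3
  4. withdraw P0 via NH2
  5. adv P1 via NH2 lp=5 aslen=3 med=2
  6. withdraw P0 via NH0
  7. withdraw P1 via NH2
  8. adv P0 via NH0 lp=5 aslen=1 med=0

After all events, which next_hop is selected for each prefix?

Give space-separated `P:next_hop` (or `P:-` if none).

Answer: P0:NH0 P1:-

Derivation:
Op 1: best P0=NH2 P1=-
Op 2: best P0=NH0 P1=-
Op 3: best P0=NH1 P1=-
Op 4: best P0=NH1 P1=-
Op 5: best P0=NH1 P1=NH2
Op 6: best P0=NH1 P1=NH2
Op 7: best P0=NH1 P1=-
Op 8: best P0=NH0 P1=-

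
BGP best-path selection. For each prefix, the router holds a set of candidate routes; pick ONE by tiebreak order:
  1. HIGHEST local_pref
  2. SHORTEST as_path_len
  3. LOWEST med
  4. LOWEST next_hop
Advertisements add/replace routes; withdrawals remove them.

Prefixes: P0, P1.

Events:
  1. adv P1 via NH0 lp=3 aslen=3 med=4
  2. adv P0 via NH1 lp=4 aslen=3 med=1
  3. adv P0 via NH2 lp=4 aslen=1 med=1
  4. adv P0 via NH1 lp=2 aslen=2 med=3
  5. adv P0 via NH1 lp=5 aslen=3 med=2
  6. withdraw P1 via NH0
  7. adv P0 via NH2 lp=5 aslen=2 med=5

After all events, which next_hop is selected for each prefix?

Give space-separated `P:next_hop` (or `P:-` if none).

Answer: P0:NH2 P1:-

Derivation:
Op 1: best P0=- P1=NH0
Op 2: best P0=NH1 P1=NH0
Op 3: best P0=NH2 P1=NH0
Op 4: best P0=NH2 P1=NH0
Op 5: best P0=NH1 P1=NH0
Op 6: best P0=NH1 P1=-
Op 7: best P0=NH2 P1=-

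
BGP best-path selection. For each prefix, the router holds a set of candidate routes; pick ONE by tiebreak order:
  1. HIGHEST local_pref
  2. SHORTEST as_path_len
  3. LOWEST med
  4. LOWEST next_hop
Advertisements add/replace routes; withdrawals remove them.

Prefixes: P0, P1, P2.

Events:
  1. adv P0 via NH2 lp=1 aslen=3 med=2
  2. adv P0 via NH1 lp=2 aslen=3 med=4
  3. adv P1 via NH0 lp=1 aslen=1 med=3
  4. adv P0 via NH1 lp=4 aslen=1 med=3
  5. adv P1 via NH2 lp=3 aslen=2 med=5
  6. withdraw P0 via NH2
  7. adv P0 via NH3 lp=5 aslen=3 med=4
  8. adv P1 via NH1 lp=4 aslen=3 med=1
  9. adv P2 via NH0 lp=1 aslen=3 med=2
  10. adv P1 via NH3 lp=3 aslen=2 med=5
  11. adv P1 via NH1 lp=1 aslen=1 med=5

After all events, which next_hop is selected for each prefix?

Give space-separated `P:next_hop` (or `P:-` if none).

Answer: P0:NH3 P1:NH2 P2:NH0

Derivation:
Op 1: best P0=NH2 P1=- P2=-
Op 2: best P0=NH1 P1=- P2=-
Op 3: best P0=NH1 P1=NH0 P2=-
Op 4: best P0=NH1 P1=NH0 P2=-
Op 5: best P0=NH1 P1=NH2 P2=-
Op 6: best P0=NH1 P1=NH2 P2=-
Op 7: best P0=NH3 P1=NH2 P2=-
Op 8: best P0=NH3 P1=NH1 P2=-
Op 9: best P0=NH3 P1=NH1 P2=NH0
Op 10: best P0=NH3 P1=NH1 P2=NH0
Op 11: best P0=NH3 P1=NH2 P2=NH0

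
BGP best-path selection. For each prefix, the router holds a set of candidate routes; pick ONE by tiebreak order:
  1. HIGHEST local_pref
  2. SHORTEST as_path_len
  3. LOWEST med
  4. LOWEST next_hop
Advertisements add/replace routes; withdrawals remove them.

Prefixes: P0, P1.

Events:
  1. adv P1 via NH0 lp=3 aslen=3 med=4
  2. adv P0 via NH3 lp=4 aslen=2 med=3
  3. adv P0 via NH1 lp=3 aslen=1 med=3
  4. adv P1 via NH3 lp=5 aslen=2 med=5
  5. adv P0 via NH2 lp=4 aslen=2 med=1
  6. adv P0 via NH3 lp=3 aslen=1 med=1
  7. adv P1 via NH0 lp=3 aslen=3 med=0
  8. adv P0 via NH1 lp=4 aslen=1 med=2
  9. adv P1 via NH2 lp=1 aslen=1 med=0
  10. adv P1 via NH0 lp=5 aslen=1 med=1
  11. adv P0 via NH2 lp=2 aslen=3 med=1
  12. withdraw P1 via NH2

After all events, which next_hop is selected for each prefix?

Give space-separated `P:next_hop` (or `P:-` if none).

Answer: P0:NH1 P1:NH0

Derivation:
Op 1: best P0=- P1=NH0
Op 2: best P0=NH3 P1=NH0
Op 3: best P0=NH3 P1=NH0
Op 4: best P0=NH3 P1=NH3
Op 5: best P0=NH2 P1=NH3
Op 6: best P0=NH2 P1=NH3
Op 7: best P0=NH2 P1=NH3
Op 8: best P0=NH1 P1=NH3
Op 9: best P0=NH1 P1=NH3
Op 10: best P0=NH1 P1=NH0
Op 11: best P0=NH1 P1=NH0
Op 12: best P0=NH1 P1=NH0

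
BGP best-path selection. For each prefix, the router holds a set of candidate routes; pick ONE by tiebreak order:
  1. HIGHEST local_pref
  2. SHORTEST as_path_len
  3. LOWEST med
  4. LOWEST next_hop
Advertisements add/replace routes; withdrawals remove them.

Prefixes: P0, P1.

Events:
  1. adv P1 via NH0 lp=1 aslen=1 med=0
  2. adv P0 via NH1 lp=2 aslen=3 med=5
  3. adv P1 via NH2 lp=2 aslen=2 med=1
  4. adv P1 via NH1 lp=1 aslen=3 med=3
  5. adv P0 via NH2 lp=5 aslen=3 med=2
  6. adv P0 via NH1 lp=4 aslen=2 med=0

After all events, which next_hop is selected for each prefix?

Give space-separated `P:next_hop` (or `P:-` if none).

Answer: P0:NH2 P1:NH2

Derivation:
Op 1: best P0=- P1=NH0
Op 2: best P0=NH1 P1=NH0
Op 3: best P0=NH1 P1=NH2
Op 4: best P0=NH1 P1=NH2
Op 5: best P0=NH2 P1=NH2
Op 6: best P0=NH2 P1=NH2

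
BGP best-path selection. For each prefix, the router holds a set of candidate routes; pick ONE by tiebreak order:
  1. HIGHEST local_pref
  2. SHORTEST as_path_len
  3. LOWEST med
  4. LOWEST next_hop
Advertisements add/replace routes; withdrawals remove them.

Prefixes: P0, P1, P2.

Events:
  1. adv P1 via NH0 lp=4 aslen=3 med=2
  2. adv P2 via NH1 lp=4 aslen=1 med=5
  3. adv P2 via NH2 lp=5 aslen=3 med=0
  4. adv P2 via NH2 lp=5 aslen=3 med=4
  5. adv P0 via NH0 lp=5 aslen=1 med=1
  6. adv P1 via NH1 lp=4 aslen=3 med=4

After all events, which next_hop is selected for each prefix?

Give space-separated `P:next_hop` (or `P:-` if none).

Answer: P0:NH0 P1:NH0 P2:NH2

Derivation:
Op 1: best P0=- P1=NH0 P2=-
Op 2: best P0=- P1=NH0 P2=NH1
Op 3: best P0=- P1=NH0 P2=NH2
Op 4: best P0=- P1=NH0 P2=NH2
Op 5: best P0=NH0 P1=NH0 P2=NH2
Op 6: best P0=NH0 P1=NH0 P2=NH2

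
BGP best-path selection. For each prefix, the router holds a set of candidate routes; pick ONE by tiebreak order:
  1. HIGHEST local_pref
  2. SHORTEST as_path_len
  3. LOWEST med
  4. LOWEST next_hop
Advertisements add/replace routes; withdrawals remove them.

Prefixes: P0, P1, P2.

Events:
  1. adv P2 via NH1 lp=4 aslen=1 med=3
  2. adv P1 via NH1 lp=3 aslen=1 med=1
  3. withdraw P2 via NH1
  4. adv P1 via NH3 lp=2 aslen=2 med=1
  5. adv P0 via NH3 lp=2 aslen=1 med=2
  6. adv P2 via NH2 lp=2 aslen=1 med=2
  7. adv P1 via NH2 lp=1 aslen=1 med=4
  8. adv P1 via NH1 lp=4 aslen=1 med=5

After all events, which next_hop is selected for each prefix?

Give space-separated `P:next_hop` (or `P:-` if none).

Answer: P0:NH3 P1:NH1 P2:NH2

Derivation:
Op 1: best P0=- P1=- P2=NH1
Op 2: best P0=- P1=NH1 P2=NH1
Op 3: best P0=- P1=NH1 P2=-
Op 4: best P0=- P1=NH1 P2=-
Op 5: best P0=NH3 P1=NH1 P2=-
Op 6: best P0=NH3 P1=NH1 P2=NH2
Op 7: best P0=NH3 P1=NH1 P2=NH2
Op 8: best P0=NH3 P1=NH1 P2=NH2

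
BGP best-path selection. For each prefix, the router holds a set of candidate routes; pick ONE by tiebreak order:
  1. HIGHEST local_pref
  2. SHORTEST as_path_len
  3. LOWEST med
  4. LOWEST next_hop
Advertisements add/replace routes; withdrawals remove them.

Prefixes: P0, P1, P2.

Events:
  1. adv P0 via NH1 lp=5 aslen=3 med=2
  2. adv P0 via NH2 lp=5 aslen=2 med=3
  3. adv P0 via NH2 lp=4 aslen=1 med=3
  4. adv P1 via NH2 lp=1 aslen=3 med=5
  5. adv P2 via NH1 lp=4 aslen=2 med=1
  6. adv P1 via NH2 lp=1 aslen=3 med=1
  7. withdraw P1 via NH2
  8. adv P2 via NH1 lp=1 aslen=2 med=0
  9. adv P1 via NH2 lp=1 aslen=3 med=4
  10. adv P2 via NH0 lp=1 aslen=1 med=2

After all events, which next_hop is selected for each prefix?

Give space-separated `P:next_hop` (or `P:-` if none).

Op 1: best P0=NH1 P1=- P2=-
Op 2: best P0=NH2 P1=- P2=-
Op 3: best P0=NH1 P1=- P2=-
Op 4: best P0=NH1 P1=NH2 P2=-
Op 5: best P0=NH1 P1=NH2 P2=NH1
Op 6: best P0=NH1 P1=NH2 P2=NH1
Op 7: best P0=NH1 P1=- P2=NH1
Op 8: best P0=NH1 P1=- P2=NH1
Op 9: best P0=NH1 P1=NH2 P2=NH1
Op 10: best P0=NH1 P1=NH2 P2=NH0

Answer: P0:NH1 P1:NH2 P2:NH0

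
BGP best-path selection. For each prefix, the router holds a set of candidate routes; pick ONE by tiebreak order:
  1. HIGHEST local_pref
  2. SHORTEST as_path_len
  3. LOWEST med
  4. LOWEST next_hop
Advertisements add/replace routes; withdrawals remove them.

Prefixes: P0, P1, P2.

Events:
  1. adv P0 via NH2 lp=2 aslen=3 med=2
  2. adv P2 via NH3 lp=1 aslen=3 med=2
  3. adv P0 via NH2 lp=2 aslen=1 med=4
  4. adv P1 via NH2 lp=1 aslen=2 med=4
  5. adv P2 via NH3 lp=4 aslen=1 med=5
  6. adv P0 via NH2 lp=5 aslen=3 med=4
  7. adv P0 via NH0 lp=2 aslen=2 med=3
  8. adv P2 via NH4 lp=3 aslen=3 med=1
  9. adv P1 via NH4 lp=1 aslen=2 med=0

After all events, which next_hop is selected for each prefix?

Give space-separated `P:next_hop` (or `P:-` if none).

Op 1: best P0=NH2 P1=- P2=-
Op 2: best P0=NH2 P1=- P2=NH3
Op 3: best P0=NH2 P1=- P2=NH3
Op 4: best P0=NH2 P1=NH2 P2=NH3
Op 5: best P0=NH2 P1=NH2 P2=NH3
Op 6: best P0=NH2 P1=NH2 P2=NH3
Op 7: best P0=NH2 P1=NH2 P2=NH3
Op 8: best P0=NH2 P1=NH2 P2=NH3
Op 9: best P0=NH2 P1=NH4 P2=NH3

Answer: P0:NH2 P1:NH4 P2:NH3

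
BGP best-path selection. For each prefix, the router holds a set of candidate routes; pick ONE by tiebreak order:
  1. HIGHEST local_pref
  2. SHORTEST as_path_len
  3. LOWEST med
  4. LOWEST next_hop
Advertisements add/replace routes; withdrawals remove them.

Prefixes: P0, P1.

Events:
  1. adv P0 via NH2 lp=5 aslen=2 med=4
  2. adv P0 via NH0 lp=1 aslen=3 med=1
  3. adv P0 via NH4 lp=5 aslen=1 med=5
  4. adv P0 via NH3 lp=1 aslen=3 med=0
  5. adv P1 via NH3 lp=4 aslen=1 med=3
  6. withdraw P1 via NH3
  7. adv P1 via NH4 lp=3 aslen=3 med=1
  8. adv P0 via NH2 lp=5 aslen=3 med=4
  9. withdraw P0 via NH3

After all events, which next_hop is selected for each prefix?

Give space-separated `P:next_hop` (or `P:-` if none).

Answer: P0:NH4 P1:NH4

Derivation:
Op 1: best P0=NH2 P1=-
Op 2: best P0=NH2 P1=-
Op 3: best P0=NH4 P1=-
Op 4: best P0=NH4 P1=-
Op 5: best P0=NH4 P1=NH3
Op 6: best P0=NH4 P1=-
Op 7: best P0=NH4 P1=NH4
Op 8: best P0=NH4 P1=NH4
Op 9: best P0=NH4 P1=NH4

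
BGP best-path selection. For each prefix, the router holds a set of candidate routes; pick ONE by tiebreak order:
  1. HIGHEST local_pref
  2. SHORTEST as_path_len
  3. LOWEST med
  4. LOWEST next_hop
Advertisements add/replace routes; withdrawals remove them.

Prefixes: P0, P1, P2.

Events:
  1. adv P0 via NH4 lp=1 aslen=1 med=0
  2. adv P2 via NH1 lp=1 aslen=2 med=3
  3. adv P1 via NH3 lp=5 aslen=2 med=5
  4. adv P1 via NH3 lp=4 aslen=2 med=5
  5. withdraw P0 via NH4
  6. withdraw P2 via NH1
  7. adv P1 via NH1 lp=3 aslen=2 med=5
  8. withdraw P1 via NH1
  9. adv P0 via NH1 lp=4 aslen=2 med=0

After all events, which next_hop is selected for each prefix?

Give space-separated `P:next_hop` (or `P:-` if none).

Op 1: best P0=NH4 P1=- P2=-
Op 2: best P0=NH4 P1=- P2=NH1
Op 3: best P0=NH4 P1=NH3 P2=NH1
Op 4: best P0=NH4 P1=NH3 P2=NH1
Op 5: best P0=- P1=NH3 P2=NH1
Op 6: best P0=- P1=NH3 P2=-
Op 7: best P0=- P1=NH3 P2=-
Op 8: best P0=- P1=NH3 P2=-
Op 9: best P0=NH1 P1=NH3 P2=-

Answer: P0:NH1 P1:NH3 P2:-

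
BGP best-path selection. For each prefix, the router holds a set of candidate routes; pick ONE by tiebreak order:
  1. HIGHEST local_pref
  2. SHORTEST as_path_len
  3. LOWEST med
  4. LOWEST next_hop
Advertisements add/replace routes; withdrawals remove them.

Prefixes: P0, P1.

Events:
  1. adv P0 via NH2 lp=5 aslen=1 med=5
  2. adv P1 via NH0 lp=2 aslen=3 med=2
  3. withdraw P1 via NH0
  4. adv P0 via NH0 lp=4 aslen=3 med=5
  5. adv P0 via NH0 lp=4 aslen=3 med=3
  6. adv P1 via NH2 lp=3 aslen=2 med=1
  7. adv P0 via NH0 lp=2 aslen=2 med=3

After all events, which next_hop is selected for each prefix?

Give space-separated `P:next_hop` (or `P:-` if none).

Answer: P0:NH2 P1:NH2

Derivation:
Op 1: best P0=NH2 P1=-
Op 2: best P0=NH2 P1=NH0
Op 3: best P0=NH2 P1=-
Op 4: best P0=NH2 P1=-
Op 5: best P0=NH2 P1=-
Op 6: best P0=NH2 P1=NH2
Op 7: best P0=NH2 P1=NH2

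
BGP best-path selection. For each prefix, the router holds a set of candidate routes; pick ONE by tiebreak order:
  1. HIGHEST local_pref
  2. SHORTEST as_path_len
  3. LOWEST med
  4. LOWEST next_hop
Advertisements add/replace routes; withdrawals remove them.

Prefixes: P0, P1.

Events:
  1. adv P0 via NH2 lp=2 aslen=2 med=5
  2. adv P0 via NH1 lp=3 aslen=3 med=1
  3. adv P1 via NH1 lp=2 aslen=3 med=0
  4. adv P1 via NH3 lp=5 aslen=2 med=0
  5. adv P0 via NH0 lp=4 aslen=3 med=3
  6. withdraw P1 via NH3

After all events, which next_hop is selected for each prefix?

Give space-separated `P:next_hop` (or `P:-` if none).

Answer: P0:NH0 P1:NH1

Derivation:
Op 1: best P0=NH2 P1=-
Op 2: best P0=NH1 P1=-
Op 3: best P0=NH1 P1=NH1
Op 4: best P0=NH1 P1=NH3
Op 5: best P0=NH0 P1=NH3
Op 6: best P0=NH0 P1=NH1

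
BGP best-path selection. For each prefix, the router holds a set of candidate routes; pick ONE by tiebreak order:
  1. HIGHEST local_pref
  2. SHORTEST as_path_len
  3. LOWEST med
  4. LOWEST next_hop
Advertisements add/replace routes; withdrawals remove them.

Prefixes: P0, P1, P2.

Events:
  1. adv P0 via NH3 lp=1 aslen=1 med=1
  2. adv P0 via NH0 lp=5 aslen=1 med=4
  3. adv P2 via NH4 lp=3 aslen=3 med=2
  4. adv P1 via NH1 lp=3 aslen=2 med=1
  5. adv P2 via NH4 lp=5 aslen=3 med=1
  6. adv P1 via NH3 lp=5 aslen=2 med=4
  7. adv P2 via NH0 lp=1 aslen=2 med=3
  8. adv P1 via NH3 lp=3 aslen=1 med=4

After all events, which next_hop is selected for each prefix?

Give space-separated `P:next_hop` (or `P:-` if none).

Answer: P0:NH0 P1:NH3 P2:NH4

Derivation:
Op 1: best P0=NH3 P1=- P2=-
Op 2: best P0=NH0 P1=- P2=-
Op 3: best P0=NH0 P1=- P2=NH4
Op 4: best P0=NH0 P1=NH1 P2=NH4
Op 5: best P0=NH0 P1=NH1 P2=NH4
Op 6: best P0=NH0 P1=NH3 P2=NH4
Op 7: best P0=NH0 P1=NH3 P2=NH4
Op 8: best P0=NH0 P1=NH3 P2=NH4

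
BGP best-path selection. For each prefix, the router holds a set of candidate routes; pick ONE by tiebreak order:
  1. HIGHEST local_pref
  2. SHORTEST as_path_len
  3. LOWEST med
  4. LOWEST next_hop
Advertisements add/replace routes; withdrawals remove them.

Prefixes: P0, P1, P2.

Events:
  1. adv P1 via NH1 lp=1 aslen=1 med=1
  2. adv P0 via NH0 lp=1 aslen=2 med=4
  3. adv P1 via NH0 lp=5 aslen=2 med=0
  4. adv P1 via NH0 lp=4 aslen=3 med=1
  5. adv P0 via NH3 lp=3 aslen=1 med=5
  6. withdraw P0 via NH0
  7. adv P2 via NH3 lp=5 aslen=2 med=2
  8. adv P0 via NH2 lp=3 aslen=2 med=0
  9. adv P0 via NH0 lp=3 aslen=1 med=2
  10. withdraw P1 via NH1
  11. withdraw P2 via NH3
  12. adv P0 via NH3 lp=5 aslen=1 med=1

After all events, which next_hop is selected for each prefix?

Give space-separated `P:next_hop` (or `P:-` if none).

Op 1: best P0=- P1=NH1 P2=-
Op 2: best P0=NH0 P1=NH1 P2=-
Op 3: best P0=NH0 P1=NH0 P2=-
Op 4: best P0=NH0 P1=NH0 P2=-
Op 5: best P0=NH3 P1=NH0 P2=-
Op 6: best P0=NH3 P1=NH0 P2=-
Op 7: best P0=NH3 P1=NH0 P2=NH3
Op 8: best P0=NH3 P1=NH0 P2=NH3
Op 9: best P0=NH0 P1=NH0 P2=NH3
Op 10: best P0=NH0 P1=NH0 P2=NH3
Op 11: best P0=NH0 P1=NH0 P2=-
Op 12: best P0=NH3 P1=NH0 P2=-

Answer: P0:NH3 P1:NH0 P2:-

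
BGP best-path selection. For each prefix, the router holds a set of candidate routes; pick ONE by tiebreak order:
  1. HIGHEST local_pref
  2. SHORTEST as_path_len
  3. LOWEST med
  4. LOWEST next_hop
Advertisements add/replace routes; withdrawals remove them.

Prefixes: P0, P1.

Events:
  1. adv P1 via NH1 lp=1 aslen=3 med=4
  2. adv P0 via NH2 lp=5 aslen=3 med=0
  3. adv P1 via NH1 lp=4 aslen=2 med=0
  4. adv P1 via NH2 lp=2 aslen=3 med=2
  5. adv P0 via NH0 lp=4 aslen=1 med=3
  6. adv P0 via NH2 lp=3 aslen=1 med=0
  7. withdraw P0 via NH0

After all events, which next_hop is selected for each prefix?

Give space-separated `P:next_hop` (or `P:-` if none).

Answer: P0:NH2 P1:NH1

Derivation:
Op 1: best P0=- P1=NH1
Op 2: best P0=NH2 P1=NH1
Op 3: best P0=NH2 P1=NH1
Op 4: best P0=NH2 P1=NH1
Op 5: best P0=NH2 P1=NH1
Op 6: best P0=NH0 P1=NH1
Op 7: best P0=NH2 P1=NH1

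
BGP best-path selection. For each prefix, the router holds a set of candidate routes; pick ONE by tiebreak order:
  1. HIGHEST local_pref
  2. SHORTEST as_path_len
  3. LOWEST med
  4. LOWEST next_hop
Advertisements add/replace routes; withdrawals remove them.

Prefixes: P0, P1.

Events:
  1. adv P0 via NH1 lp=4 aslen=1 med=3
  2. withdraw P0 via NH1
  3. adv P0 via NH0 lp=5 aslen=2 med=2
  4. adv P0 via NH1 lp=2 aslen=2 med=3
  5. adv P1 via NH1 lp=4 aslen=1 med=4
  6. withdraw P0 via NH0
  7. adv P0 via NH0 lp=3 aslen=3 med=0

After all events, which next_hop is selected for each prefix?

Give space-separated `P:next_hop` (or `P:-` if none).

Answer: P0:NH0 P1:NH1

Derivation:
Op 1: best P0=NH1 P1=-
Op 2: best P0=- P1=-
Op 3: best P0=NH0 P1=-
Op 4: best P0=NH0 P1=-
Op 5: best P0=NH0 P1=NH1
Op 6: best P0=NH1 P1=NH1
Op 7: best P0=NH0 P1=NH1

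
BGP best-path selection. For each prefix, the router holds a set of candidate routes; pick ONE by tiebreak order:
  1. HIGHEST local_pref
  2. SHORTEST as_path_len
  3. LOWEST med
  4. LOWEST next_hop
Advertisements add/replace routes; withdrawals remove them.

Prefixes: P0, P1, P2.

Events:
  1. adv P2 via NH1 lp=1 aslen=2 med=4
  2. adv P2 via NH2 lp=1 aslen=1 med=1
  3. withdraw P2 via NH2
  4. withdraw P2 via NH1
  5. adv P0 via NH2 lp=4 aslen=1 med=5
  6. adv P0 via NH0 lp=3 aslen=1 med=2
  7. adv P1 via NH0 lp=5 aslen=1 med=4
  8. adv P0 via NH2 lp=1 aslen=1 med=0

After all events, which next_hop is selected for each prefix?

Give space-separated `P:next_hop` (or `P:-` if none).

Answer: P0:NH0 P1:NH0 P2:-

Derivation:
Op 1: best P0=- P1=- P2=NH1
Op 2: best P0=- P1=- P2=NH2
Op 3: best P0=- P1=- P2=NH1
Op 4: best P0=- P1=- P2=-
Op 5: best P0=NH2 P1=- P2=-
Op 6: best P0=NH2 P1=- P2=-
Op 7: best P0=NH2 P1=NH0 P2=-
Op 8: best P0=NH0 P1=NH0 P2=-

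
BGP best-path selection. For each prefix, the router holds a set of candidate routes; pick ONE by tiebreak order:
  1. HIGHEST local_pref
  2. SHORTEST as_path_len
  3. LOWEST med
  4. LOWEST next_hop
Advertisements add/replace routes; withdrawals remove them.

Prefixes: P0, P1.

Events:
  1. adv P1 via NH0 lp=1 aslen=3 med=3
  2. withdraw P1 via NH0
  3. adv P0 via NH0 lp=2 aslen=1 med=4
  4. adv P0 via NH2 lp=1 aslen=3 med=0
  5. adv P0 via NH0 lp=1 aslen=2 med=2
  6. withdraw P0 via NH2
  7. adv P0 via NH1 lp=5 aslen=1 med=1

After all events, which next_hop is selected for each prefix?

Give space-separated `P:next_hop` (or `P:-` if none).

Op 1: best P0=- P1=NH0
Op 2: best P0=- P1=-
Op 3: best P0=NH0 P1=-
Op 4: best P0=NH0 P1=-
Op 5: best P0=NH0 P1=-
Op 6: best P0=NH0 P1=-
Op 7: best P0=NH1 P1=-

Answer: P0:NH1 P1:-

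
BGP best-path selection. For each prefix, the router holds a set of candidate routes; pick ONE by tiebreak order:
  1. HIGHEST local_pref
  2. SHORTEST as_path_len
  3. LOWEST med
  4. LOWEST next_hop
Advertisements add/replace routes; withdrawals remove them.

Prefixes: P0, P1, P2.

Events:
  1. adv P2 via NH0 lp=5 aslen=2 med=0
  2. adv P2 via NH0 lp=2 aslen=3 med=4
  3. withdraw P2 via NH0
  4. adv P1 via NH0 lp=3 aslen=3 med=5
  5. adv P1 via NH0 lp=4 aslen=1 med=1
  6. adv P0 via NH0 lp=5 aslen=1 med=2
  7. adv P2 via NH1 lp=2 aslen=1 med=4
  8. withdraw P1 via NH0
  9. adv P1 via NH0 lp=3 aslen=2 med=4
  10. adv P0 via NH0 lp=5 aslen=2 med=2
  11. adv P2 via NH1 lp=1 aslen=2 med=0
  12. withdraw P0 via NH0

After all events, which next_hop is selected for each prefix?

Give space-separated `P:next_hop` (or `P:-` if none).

Op 1: best P0=- P1=- P2=NH0
Op 2: best P0=- P1=- P2=NH0
Op 3: best P0=- P1=- P2=-
Op 4: best P0=- P1=NH0 P2=-
Op 5: best P0=- P1=NH0 P2=-
Op 6: best P0=NH0 P1=NH0 P2=-
Op 7: best P0=NH0 P1=NH0 P2=NH1
Op 8: best P0=NH0 P1=- P2=NH1
Op 9: best P0=NH0 P1=NH0 P2=NH1
Op 10: best P0=NH0 P1=NH0 P2=NH1
Op 11: best P0=NH0 P1=NH0 P2=NH1
Op 12: best P0=- P1=NH0 P2=NH1

Answer: P0:- P1:NH0 P2:NH1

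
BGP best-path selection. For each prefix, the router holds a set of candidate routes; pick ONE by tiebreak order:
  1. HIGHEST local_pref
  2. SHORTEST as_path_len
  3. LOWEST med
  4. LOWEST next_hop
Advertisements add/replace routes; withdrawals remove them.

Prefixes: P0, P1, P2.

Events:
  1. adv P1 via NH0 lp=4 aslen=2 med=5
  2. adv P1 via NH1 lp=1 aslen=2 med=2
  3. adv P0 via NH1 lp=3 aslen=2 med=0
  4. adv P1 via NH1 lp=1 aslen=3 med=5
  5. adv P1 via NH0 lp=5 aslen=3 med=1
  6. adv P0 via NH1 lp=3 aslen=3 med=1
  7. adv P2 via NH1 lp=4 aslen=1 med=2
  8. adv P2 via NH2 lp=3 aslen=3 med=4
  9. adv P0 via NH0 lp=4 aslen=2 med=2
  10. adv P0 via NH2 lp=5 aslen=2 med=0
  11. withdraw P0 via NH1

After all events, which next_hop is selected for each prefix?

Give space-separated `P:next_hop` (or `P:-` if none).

Op 1: best P0=- P1=NH0 P2=-
Op 2: best P0=- P1=NH0 P2=-
Op 3: best P0=NH1 P1=NH0 P2=-
Op 4: best P0=NH1 P1=NH0 P2=-
Op 5: best P0=NH1 P1=NH0 P2=-
Op 6: best P0=NH1 P1=NH0 P2=-
Op 7: best P0=NH1 P1=NH0 P2=NH1
Op 8: best P0=NH1 P1=NH0 P2=NH1
Op 9: best P0=NH0 P1=NH0 P2=NH1
Op 10: best P0=NH2 P1=NH0 P2=NH1
Op 11: best P0=NH2 P1=NH0 P2=NH1

Answer: P0:NH2 P1:NH0 P2:NH1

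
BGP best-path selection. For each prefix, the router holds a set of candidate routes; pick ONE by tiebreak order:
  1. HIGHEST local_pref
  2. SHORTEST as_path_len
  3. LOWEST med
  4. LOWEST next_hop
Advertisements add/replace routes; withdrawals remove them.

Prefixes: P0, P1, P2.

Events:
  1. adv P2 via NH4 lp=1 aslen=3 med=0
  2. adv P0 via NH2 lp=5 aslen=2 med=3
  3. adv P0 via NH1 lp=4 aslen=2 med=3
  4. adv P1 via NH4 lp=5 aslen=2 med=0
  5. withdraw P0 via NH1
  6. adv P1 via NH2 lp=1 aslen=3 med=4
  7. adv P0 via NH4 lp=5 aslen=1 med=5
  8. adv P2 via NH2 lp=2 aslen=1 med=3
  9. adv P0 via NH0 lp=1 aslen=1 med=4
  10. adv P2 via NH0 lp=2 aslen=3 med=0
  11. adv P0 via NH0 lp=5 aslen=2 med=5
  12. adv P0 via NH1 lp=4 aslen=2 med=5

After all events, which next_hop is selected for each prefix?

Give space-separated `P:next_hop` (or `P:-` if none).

Op 1: best P0=- P1=- P2=NH4
Op 2: best P0=NH2 P1=- P2=NH4
Op 3: best P0=NH2 P1=- P2=NH4
Op 4: best P0=NH2 P1=NH4 P2=NH4
Op 5: best P0=NH2 P1=NH4 P2=NH4
Op 6: best P0=NH2 P1=NH4 P2=NH4
Op 7: best P0=NH4 P1=NH4 P2=NH4
Op 8: best P0=NH4 P1=NH4 P2=NH2
Op 9: best P0=NH4 P1=NH4 P2=NH2
Op 10: best P0=NH4 P1=NH4 P2=NH2
Op 11: best P0=NH4 P1=NH4 P2=NH2
Op 12: best P0=NH4 P1=NH4 P2=NH2

Answer: P0:NH4 P1:NH4 P2:NH2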